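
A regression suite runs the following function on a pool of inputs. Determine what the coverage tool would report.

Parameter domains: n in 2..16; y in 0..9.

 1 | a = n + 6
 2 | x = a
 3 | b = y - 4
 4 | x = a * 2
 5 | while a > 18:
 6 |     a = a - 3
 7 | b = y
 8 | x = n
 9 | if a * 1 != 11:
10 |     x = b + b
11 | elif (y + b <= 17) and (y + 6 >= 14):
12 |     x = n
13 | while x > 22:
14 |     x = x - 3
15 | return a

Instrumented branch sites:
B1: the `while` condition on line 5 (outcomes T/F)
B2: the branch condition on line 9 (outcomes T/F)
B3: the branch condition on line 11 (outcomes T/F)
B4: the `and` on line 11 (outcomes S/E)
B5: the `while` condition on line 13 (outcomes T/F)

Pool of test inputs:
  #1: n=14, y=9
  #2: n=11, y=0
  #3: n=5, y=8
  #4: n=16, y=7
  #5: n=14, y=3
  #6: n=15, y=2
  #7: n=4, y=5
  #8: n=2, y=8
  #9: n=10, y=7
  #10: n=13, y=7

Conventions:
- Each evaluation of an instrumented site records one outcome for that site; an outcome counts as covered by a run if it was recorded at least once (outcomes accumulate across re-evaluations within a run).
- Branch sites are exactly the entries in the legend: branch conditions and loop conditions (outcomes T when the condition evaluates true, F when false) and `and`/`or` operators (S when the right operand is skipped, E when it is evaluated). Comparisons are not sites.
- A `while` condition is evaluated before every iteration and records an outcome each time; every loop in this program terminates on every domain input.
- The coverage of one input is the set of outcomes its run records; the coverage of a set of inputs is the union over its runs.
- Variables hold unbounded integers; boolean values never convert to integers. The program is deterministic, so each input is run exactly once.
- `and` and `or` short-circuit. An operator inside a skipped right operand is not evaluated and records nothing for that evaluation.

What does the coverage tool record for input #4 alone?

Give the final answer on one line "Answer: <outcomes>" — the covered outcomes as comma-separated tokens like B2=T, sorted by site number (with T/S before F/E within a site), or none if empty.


Running input #4 (n=16, y=7), event by event:
  B1->T, B1->T, B1->F, B2->T, B5->F
deduplicating events, the covered set is: B1=T, B1=F, B2=T, B5=F
Answer: B1=T, B1=F, B2=T, B5=F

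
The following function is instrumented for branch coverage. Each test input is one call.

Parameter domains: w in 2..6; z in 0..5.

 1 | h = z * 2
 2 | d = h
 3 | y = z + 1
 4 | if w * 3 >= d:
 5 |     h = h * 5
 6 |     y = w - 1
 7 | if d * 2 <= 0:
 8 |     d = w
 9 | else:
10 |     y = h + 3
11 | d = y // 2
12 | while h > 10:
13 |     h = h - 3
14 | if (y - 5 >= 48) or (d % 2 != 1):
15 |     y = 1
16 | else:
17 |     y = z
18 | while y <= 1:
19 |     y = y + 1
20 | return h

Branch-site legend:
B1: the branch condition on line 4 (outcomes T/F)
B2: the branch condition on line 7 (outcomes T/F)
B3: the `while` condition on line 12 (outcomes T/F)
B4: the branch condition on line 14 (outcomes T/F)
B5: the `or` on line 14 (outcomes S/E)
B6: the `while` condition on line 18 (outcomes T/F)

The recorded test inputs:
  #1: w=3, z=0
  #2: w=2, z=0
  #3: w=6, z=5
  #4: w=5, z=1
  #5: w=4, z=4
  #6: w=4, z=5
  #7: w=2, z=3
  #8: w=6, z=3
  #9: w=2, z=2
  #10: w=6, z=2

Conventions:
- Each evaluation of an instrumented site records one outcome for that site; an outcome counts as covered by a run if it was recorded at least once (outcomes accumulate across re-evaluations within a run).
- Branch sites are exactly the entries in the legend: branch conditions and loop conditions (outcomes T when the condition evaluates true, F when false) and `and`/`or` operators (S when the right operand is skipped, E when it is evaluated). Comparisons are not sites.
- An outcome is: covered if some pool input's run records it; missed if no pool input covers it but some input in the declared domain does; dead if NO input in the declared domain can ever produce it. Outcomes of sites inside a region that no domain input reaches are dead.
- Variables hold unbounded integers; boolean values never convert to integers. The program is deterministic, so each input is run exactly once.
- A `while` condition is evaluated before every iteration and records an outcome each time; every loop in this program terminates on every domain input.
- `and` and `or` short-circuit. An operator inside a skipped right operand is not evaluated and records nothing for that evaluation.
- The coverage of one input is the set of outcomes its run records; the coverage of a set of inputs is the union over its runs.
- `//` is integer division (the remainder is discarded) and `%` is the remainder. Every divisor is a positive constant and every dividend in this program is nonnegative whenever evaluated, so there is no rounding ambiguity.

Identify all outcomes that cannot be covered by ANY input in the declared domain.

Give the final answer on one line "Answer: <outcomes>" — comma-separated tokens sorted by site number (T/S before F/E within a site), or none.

running all 30 domain inputs and tallying outcomes:
  reachable outcomes have witnesses, e.g. B1=T (e.g. w=2, z=0), B1=F (e.g. w=2, z=4), B2=T (e.g. w=2, z=0), B2=F (e.g. w=2, z=1)

Answer: none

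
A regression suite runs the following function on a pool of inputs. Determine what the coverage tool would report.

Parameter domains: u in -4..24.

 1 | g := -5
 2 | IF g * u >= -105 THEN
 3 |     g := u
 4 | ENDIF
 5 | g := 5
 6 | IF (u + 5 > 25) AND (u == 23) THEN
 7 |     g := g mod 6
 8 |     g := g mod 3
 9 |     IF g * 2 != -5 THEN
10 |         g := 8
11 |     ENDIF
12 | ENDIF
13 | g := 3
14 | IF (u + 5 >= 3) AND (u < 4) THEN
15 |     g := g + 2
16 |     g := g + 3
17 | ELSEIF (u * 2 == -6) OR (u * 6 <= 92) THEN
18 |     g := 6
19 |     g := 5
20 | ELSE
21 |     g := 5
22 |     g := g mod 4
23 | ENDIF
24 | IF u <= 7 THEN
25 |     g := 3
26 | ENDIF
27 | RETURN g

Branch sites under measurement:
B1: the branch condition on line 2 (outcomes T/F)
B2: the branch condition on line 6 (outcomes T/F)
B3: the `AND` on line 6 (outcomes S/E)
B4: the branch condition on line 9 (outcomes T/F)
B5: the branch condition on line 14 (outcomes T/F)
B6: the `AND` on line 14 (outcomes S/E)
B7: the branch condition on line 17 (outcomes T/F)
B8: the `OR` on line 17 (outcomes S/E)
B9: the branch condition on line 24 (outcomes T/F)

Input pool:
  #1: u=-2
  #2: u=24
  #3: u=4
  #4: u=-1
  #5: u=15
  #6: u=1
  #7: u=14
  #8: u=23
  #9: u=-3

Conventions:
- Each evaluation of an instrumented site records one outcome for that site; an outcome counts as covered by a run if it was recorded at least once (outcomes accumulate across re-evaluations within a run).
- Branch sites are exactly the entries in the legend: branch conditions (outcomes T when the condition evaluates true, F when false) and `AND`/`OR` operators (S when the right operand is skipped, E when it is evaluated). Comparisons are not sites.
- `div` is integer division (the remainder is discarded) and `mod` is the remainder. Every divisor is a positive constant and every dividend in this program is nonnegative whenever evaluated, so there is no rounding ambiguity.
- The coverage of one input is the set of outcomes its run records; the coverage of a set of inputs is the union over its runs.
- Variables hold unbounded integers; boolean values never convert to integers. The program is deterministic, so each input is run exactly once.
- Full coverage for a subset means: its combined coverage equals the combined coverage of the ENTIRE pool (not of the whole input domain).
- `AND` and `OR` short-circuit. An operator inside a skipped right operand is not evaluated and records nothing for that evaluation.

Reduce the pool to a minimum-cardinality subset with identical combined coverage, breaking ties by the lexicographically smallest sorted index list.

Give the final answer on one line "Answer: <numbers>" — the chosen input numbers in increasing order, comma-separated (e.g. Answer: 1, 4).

test 1 (u=-2) fires B1->T, B3->S, B2->F, B6->E, B5->T, B9->T; hits B1=T, B2=F, B3=S, B5=T, B6=E, B9=T
test 2 (u=24) fires B1->F, B3->E, B2->F, B6->E, B5->F, B8->E, B7->F, B9->F; hits B1=F, B2=F, B3=E, B5=F, B6=E, B7=F, B8=E, B9=F
test 3 (u=4) fires B1->T, B3->S, B2->F, B6->E, B5->F, B8->E, B7->T, B9->T; hits B1=T, B2=F, B3=S, B5=F, B6=E, B7=T, B8=E, B9=T
test 4 (u=-1) fires B1->T, B3->S, B2->F, B6->E, B5->T, B9->T; hits B1=T, B2=F, B3=S, B5=T, B6=E, B9=T
test 5 (u=15) fires B1->T, B3->S, B2->F, B6->E, B5->F, B8->E, B7->T, B9->F; hits B1=T, B2=F, B3=S, B5=F, B6=E, B7=T, B8=E, B9=F
test 6 (u=1) fires B1->T, B3->S, B2->F, B6->E, B5->T, B9->T; hits B1=T, B2=F, B3=S, B5=T, B6=E, B9=T
test 7 (u=14) fires B1->T, B3->S, B2->F, B6->E, B5->F, B8->E, B7->T, B9->F; hits B1=T, B2=F, B3=S, B5=F, B6=E, B7=T, B8=E, B9=F
test 8 (u=23) fires B1->F, B3->E, B2->T, B4->T, B6->E, B5->F, B8->E, B7->F, B9->F; hits B1=F, B2=T, B3=E, B4=T, B5=F, B6=E, B7=F, B8=E, B9=F
test 9 (u=-3) fires B1->T, B3->S, B2->F, B6->S, B5->F, B8->S, B7->T, B9->T; hits B1=T, B2=F, B3=S, B5=F, B6=S, B7=T, B8=S, B9=T
union over all inputs: B1=T, B1=F, B2=T, B2=F, B3=S, B3=E, B4=T, B5=T, B5=F, B6=S, B6=E, B7=T, B7=F, B8=S, B8=E, B9=T, B9=F (17 outcomes)
no size-1 subset reaches all 17 outcomes (best union: 9/17)
no size-2 subset reaches all 17 outcomes (best union: 16/17)
at size 3, {1, 8, 9} reaches all 17 outcomes; every lexicographically earlier size-3 subset fails

Answer: 1, 8, 9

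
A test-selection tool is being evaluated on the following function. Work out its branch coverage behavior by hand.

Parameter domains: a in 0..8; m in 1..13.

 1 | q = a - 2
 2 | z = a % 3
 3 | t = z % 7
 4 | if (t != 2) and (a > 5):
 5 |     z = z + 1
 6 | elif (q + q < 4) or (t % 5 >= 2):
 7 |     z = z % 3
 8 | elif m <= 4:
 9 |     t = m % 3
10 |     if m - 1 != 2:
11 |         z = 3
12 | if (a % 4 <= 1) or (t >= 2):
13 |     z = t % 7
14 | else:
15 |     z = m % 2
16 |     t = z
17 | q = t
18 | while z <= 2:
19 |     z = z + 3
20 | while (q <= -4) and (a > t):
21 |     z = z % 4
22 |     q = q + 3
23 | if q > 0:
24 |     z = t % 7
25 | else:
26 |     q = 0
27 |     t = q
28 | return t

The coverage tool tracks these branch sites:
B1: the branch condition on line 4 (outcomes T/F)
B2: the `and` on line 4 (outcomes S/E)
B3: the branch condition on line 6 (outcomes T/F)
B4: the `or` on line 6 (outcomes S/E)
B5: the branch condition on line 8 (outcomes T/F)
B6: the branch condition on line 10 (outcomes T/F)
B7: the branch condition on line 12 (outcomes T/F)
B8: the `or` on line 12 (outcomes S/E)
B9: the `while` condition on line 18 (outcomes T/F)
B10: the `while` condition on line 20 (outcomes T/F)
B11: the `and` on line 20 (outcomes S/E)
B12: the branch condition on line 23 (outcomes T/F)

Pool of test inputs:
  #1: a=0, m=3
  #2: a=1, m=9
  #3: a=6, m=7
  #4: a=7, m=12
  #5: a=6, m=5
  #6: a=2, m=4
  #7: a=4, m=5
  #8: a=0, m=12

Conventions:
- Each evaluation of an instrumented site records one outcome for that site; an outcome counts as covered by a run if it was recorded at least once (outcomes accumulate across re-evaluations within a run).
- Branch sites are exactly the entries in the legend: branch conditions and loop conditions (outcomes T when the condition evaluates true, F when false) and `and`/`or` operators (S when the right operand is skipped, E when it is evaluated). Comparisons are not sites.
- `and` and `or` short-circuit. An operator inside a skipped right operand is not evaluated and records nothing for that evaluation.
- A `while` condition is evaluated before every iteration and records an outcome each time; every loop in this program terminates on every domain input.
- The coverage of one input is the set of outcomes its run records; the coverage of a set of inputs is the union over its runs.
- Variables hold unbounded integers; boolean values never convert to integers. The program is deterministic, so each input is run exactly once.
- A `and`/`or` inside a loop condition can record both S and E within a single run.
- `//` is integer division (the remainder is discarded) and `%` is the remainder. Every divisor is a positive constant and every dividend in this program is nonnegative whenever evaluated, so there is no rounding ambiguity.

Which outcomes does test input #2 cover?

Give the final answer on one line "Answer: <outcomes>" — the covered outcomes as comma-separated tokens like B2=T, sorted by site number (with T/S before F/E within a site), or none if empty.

Tracing the run of input #2 (a=1, m=9):
  B2->E, B1->F, B4->S, B3->T, B8->S, B7->T, B9->T, B9->F, B11->S, B10->F
  B12->T
as a set, this run covers: B1=F, B2=E, B3=T, B4=S, B7=T, B8=S, B9=T, B9=F, B10=F, B11=S, B12=T

Answer: B1=F, B2=E, B3=T, B4=S, B7=T, B8=S, B9=T, B9=F, B10=F, B11=S, B12=T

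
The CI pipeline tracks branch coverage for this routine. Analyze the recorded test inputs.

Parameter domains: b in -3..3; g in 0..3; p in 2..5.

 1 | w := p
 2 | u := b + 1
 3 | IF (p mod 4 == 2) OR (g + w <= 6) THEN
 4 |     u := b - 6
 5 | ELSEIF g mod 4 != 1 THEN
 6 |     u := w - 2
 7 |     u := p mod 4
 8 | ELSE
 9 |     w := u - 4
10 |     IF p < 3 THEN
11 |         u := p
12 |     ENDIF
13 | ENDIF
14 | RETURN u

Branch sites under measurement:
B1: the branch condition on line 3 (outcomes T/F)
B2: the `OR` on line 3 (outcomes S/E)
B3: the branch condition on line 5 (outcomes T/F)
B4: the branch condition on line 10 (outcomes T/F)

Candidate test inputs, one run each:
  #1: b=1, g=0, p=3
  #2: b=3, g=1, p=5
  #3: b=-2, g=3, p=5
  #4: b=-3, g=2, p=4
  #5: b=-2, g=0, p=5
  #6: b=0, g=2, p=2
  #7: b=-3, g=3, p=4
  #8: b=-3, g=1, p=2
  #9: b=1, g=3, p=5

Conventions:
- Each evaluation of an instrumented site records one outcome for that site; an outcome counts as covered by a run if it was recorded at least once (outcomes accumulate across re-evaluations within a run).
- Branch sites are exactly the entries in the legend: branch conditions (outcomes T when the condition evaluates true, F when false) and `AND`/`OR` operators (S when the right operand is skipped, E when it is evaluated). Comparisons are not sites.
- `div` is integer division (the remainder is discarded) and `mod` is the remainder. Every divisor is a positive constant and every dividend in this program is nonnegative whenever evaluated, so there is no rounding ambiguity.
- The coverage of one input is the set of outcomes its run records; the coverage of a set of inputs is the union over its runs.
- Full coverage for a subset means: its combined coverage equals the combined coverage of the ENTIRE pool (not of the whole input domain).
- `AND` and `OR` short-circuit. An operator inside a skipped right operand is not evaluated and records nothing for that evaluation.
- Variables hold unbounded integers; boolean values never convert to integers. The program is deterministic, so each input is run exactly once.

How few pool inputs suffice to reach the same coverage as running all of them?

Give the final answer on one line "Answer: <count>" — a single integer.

run #1 (b=1, g=0, p=3) runs B2->E, B1->T; records B1=T, B2=E
run #2 (b=3, g=1, p=5) runs B2->E, B1->T; records B1=T, B2=E
run #3 (b=-2, g=3, p=5) runs B2->E, B1->F, B3->T; records B1=F, B2=E, B3=T
run #4 (b=-3, g=2, p=4) runs B2->E, B1->T; records B1=T, B2=E
run #5 (b=-2, g=0, p=5) runs B2->E, B1->T; records B1=T, B2=E
run #6 (b=0, g=2, p=2) runs B2->S, B1->T; records B1=T, B2=S
run #7 (b=-3, g=3, p=4) runs B2->E, B1->F, B3->T; records B1=F, B2=E, B3=T
run #8 (b=-3, g=1, p=2) runs B2->S, B1->T; records B1=T, B2=S
run #9 (b=1, g=3, p=5) runs B2->E, B1->F, B3->T; records B1=F, B2=E, B3=T
the full pool covers 5 outcomes: B1=T, B1=F, B2=S, B2=E, B3=T
no size-1 subset reaches all 5 outcomes (best union: 3/5)
the canonical winner is {3, 6}: size 2, full 5-outcome coverage, earliest index list among size-2 covers

Answer: 2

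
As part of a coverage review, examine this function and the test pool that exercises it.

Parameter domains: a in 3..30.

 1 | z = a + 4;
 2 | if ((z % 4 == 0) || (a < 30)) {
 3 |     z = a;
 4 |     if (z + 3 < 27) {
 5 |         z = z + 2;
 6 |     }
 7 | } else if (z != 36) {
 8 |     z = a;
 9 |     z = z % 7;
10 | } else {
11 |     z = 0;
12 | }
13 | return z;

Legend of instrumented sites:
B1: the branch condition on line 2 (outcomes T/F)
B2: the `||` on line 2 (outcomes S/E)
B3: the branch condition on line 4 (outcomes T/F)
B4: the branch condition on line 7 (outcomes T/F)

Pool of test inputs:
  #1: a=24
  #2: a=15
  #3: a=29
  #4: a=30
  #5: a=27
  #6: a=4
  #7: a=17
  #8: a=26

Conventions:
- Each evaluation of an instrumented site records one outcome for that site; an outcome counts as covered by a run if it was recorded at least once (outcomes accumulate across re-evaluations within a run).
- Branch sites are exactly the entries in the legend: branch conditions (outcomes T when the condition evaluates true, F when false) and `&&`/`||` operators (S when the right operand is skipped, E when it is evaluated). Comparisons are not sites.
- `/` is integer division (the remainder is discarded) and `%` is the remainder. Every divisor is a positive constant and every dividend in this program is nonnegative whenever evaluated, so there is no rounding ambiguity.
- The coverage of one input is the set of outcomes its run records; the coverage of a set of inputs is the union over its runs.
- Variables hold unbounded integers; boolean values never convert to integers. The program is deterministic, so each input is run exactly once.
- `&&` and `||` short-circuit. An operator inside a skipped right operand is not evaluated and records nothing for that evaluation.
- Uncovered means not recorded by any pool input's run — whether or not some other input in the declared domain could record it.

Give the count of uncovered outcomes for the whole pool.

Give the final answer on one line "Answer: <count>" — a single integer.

input #1, a=24: outcomes B1=T, B2=S, B3=F
input #2, a=15: outcomes B1=T, B2=E, B3=T
input #3, a=29: outcomes B1=T, B2=E, B3=F
input #4, a=30: outcomes B1=F, B2=E, B4=T
input #5, a=27: outcomes B1=T, B2=E, B3=F
input #6, a=4: outcomes B1=T, B2=S, B3=T
input #7, a=17: outcomes B1=T, B2=E, B3=T
input #8, a=26: outcomes B1=T, B2=E, B3=F
union over the pool: B1=T, B1=F, B2=S, B2=E, B3=T, B3=F, B4=T
uncovered (1 of 8): B4=F

Answer: 1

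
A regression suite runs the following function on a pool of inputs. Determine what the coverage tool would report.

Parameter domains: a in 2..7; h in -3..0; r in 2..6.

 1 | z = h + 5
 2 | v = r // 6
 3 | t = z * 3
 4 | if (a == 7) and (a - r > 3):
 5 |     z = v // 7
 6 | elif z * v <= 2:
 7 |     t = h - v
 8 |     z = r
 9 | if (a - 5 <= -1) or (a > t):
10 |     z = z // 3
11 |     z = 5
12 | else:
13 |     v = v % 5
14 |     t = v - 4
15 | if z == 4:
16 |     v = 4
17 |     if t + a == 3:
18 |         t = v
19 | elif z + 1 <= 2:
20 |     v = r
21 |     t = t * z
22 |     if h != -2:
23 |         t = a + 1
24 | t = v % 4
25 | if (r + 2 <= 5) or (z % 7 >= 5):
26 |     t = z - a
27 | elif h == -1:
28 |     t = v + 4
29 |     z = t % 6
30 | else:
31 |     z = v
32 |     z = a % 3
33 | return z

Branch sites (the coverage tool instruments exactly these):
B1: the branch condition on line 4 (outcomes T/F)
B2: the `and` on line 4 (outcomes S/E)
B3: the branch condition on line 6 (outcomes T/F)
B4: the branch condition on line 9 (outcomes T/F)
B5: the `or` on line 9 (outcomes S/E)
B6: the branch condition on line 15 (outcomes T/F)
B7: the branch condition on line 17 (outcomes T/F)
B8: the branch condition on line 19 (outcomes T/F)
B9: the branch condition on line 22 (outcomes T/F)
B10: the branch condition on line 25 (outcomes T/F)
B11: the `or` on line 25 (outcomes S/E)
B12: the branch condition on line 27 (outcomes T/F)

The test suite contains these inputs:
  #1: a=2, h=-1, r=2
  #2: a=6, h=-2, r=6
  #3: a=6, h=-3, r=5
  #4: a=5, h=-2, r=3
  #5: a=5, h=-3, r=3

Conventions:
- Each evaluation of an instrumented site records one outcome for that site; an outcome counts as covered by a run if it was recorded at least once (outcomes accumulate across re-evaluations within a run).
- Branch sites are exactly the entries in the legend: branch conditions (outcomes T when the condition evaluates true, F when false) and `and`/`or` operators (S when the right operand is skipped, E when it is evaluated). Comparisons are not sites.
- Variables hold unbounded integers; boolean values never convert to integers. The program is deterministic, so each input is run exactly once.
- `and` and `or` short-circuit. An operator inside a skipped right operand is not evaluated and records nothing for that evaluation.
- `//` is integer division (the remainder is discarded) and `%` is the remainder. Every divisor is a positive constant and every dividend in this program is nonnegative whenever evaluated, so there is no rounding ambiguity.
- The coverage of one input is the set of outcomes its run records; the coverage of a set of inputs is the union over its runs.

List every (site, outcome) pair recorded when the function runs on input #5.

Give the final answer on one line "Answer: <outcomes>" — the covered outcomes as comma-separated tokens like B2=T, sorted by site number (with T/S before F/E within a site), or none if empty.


Event log for input #5 (a=5, h=-3, r=3):
  B2->S, B1->F, B3->T, B5->E, B4->T, B6->F, B8->F, B11->S, B10->T
collecting distinct outcomes: B1=F, B2=S, B3=T, B4=T, B5=E, B6=F, B8=F, B10=T, B11=S
Answer: B1=F, B2=S, B3=T, B4=T, B5=E, B6=F, B8=F, B10=T, B11=S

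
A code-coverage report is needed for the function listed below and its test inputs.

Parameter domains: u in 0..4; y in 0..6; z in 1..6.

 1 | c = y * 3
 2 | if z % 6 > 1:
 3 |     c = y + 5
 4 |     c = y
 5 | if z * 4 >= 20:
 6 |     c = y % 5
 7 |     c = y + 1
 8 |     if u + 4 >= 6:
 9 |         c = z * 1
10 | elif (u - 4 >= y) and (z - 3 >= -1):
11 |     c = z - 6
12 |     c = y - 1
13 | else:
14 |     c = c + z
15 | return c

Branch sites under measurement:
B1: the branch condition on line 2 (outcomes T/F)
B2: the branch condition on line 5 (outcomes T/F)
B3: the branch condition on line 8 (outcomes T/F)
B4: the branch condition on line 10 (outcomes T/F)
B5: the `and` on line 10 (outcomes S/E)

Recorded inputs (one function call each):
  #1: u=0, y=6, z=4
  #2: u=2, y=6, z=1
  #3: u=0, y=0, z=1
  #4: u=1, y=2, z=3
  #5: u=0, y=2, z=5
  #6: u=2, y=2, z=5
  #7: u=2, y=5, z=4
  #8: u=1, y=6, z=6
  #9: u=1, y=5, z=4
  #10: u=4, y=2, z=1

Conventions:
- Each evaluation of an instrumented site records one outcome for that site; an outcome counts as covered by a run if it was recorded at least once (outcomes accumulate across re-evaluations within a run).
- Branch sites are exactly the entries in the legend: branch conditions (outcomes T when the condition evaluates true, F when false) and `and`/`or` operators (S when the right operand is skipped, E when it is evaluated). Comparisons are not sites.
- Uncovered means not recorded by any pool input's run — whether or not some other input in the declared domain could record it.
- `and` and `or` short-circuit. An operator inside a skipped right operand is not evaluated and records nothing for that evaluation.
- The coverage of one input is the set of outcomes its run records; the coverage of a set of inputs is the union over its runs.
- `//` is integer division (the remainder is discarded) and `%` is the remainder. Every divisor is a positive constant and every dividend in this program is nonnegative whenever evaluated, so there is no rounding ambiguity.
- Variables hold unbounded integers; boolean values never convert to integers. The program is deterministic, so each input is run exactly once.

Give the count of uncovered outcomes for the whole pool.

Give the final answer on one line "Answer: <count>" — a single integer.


input #1 (u=0, y=6, z=4): covers B1=T, B2=F, B4=F, B5=S
input #2 (u=2, y=6, z=1): covers B1=F, B2=F, B4=F, B5=S
input #3 (u=0, y=0, z=1): covers B1=F, B2=F, B4=F, B5=S
input #4 (u=1, y=2, z=3): covers B1=T, B2=F, B4=F, B5=S
input #5 (u=0, y=2, z=5): covers B1=T, B2=T, B3=F
input #6 (u=2, y=2, z=5): covers B1=T, B2=T, B3=T
input #7 (u=2, y=5, z=4): covers B1=T, B2=F, B4=F, B5=S
input #8 (u=1, y=6, z=6): covers B1=F, B2=T, B3=F
input #9 (u=1, y=5, z=4): covers B1=T, B2=F, B4=F, B5=S
input #10 (u=4, y=2, z=1): covers B1=F, B2=F, B4=F, B5=S
union over the pool: B1=T, B1=F, B2=T, B2=F, B3=T, B3=F, B4=F, B5=S
uncovered (2 of 10): B4=T, B5=E
Answer: 2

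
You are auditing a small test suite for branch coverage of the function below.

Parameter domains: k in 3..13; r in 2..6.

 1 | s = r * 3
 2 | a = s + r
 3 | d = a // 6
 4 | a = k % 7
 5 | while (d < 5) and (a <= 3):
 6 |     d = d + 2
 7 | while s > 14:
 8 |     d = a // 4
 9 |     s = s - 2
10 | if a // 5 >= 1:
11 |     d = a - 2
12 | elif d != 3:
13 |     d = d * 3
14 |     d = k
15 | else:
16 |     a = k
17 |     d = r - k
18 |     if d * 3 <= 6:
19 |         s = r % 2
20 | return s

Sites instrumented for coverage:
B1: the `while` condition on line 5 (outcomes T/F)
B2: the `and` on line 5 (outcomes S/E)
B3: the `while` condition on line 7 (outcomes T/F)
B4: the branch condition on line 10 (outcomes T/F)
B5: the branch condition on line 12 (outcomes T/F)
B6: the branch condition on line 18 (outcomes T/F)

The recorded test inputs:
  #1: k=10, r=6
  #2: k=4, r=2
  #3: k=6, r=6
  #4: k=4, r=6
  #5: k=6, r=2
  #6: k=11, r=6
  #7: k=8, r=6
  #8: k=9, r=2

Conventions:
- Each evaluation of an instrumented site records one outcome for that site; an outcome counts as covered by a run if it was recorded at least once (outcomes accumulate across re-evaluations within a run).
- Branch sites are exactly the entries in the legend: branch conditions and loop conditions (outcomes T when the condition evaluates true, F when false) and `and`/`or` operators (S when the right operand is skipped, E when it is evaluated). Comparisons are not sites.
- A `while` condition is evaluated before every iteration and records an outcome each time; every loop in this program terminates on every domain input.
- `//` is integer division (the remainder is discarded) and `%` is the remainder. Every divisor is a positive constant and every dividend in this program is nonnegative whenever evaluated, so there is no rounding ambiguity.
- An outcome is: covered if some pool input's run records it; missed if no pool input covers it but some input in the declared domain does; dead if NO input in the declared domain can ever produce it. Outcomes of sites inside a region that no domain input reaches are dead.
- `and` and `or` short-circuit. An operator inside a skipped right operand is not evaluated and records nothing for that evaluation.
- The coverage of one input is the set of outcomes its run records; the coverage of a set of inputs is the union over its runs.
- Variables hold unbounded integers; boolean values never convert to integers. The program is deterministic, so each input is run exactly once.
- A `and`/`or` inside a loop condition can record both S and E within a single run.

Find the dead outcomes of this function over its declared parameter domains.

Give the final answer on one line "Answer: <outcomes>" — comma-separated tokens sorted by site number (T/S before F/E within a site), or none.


exhaustive pass over the 55-input domain:
  B5=F: unreachable across the whole domain -> dead
  B6=T: unreachable across the whole domain -> dead
  B6=F: unreachable across the whole domain -> dead
  reachable outcomes have witnesses, e.g. B1=T (e.g. k=3, r=2), B1=F (e.g. k=3, r=2), B2=S (e.g. k=3, r=2), B2=E (e.g. k=3, r=2)
Answer: B5=F, B6=T, B6=F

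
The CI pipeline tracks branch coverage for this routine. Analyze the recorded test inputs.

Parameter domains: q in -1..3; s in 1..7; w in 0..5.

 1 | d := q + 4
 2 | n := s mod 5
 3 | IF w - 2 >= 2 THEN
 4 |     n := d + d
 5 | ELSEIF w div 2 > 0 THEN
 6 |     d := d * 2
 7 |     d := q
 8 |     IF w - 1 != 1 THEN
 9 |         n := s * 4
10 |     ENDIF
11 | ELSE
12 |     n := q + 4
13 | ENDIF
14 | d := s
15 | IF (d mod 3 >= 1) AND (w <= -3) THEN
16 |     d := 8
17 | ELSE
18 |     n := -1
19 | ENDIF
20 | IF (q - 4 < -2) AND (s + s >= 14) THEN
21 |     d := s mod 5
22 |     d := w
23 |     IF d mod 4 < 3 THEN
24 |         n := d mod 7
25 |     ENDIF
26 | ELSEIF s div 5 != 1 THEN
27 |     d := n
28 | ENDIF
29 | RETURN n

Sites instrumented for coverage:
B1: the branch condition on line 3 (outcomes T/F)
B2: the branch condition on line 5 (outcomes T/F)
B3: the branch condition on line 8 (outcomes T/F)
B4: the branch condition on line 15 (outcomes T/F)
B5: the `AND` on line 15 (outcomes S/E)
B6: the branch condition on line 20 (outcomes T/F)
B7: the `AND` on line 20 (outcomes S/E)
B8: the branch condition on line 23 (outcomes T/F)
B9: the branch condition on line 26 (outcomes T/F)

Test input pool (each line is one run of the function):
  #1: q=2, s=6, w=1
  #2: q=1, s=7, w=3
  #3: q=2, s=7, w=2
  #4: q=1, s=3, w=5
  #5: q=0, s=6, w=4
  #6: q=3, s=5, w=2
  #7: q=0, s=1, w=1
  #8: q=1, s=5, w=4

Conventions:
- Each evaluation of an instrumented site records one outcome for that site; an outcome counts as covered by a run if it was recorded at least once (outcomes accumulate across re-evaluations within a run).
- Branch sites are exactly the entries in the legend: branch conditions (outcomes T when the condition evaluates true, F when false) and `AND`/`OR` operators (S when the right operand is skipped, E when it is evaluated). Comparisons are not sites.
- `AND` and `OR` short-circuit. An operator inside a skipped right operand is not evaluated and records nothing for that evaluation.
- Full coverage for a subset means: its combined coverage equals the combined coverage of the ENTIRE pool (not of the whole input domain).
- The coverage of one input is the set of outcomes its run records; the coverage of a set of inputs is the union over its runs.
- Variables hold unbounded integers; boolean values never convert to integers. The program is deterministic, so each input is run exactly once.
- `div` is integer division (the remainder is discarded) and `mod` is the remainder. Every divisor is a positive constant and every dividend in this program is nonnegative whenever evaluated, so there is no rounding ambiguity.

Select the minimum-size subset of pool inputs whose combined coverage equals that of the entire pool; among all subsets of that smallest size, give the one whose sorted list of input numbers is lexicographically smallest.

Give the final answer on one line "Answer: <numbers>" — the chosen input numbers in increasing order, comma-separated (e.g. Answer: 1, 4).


input #1 (q=2, s=6, w=1): covers B1=F, B2=F, B4=F, B5=S, B6=F, B7=S, B9=F
input #2 (q=1, s=7, w=3): covers B1=F, B2=T, B3=T, B4=F, B5=E, B6=T, B7=E, B8=F
input #3 (q=2, s=7, w=2): covers B1=F, B2=T, B3=F, B4=F, B5=E, B6=F, B7=S, B9=F
input #4 (q=1, s=3, w=5): covers B1=T, B4=F, B5=S, B6=F, B7=E, B9=T
input #5 (q=0, s=6, w=4): covers B1=T, B4=F, B5=S, B6=F, B7=E, B9=F
input #6 (q=3, s=5, w=2): covers B1=F, B2=T, B3=F, B4=F, B5=E, B6=F, B7=S, B9=F
input #7 (q=0, s=1, w=1): covers B1=F, B2=F, B4=F, B5=E, B6=F, B7=E, B9=T
input #8 (q=1, s=5, w=4): covers B1=T, B4=F, B5=E, B6=F, B7=E, B9=F
together the pool reaches 16 outcomes: B1=T, B1=F, B2=T, B2=F, B3=T, B3=F, B4=F, B5=S, B5=E, B6=T, B6=F, B7=S, B7=E, B8=F, B9=T, B9=F
every size-1 subset falls short of the 16 outcomes (best: 8/16)
every size-2 subset falls short of the 16 outcomes (best: 13/16)
every size-3 subset falls short of the 16 outcomes (best: 15/16)
inputs {1, 2, 3, 4} (size 4) cover everything; no size-4 subset with a lexicographically smaller index list covers all 16
Answer: 1, 2, 3, 4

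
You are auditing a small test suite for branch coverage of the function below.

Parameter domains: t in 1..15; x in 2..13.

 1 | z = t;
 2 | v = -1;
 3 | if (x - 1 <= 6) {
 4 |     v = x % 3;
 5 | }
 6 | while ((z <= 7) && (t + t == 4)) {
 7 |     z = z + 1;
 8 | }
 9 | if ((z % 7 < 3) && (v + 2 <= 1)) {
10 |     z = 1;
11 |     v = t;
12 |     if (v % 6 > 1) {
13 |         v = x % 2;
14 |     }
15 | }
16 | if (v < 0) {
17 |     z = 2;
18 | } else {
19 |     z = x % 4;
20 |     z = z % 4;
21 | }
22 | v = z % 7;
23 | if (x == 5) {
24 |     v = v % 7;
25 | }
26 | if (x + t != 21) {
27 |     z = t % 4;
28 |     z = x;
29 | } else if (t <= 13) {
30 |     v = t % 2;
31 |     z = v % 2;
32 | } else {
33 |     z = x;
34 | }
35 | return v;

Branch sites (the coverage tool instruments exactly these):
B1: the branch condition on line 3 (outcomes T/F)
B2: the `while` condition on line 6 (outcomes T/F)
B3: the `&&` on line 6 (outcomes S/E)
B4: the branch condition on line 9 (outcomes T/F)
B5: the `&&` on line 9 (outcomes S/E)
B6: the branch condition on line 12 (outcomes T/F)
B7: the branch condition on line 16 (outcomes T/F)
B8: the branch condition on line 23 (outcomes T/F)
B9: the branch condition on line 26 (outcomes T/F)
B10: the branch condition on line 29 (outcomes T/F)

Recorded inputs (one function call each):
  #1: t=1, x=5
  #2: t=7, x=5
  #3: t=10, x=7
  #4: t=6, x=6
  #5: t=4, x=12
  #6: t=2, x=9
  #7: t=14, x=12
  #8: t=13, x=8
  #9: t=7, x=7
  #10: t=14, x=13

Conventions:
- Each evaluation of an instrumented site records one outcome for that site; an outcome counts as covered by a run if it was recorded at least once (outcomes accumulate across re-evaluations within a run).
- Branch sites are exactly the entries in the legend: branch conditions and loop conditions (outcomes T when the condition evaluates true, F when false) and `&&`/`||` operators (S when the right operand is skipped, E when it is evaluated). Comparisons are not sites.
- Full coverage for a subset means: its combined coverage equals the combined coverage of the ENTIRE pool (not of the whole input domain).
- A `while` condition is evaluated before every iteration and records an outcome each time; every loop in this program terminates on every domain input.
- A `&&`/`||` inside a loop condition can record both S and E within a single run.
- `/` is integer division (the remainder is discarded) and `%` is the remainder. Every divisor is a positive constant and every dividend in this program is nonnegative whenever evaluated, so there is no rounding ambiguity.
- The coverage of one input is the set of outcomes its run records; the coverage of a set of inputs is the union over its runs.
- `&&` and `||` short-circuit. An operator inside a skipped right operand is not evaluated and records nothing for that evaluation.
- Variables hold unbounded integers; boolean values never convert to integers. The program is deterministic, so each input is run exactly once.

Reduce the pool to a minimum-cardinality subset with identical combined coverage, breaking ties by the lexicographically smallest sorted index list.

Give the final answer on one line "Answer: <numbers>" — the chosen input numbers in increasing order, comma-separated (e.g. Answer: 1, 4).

test 1 (t=1, x=5) fires B1->T, B3->E, B2->F, B5->E, B4->F, B7->F, B8->T, B9->T; hits B1=T, B2=F, B3=E, B4=F, B5=E, B7=F, B8=T, B9=T
test 2 (t=7, x=5) fires B1->T, B3->E, B2->F, B5->E, B4->F, B7->F, B8->T, B9->T; hits B1=T, B2=F, B3=E, B4=F, B5=E, B7=F, B8=T, B9=T
test 3 (t=10, x=7) fires B1->T, B3->S, B2->F, B5->S, B4->F, B7->F, B8->F, B9->T; hits B1=T, B2=F, B3=S, B4=F, B5=S, B7=F, B8=F, B9=T
test 4 (t=6, x=6) fires B1->T, B3->E, B2->F, B5->S, B4->F, B7->F, B8->F, B9->T; hits B1=T, B2=F, B3=E, B4=F, B5=S, B7=F, B8=F, B9=T
test 5 (t=4, x=12) fires B1->F, B3->E, B2->F, B5->S, B4->F, B7->T, B8->F, B9->T; hits B1=F, B2=F, B3=E, B4=F, B5=S, B7=T, B8=F, B9=T
test 6 (t=2, x=9) fires B1->F, B3->E, B2->T, B3->E, B2->T, B3->E, B2->T, B3->E, B2->T, B3->E, B2->T, B3->E, B2->T, B3->S, ...; hits B1=F, B2=T, B2=F, B3=S, B3=E, B4=T, B5=E, B6=T, B7=F, B8=F, B9=T
test 7 (t=14, x=12) fires B1->F, B3->S, B2->F, B5->E, B4->T, B6->T, B7->F, B8->F, B9->T; hits B1=F, B2=F, B3=S, B4=T, B5=E, B6=T, B7=F, B8=F, B9=T
test 8 (t=13, x=8) fires B1->F, B3->S, B2->F, B5->S, B4->F, B7->T, B8->F, B9->F, B10->T; hits B1=F, B2=F, B3=S, B4=F, B5=S, B7=T, B8=F, B9=F, B10=T
test 9 (t=7, x=7) fires B1->T, B3->E, B2->F, B5->E, B4->F, B7->F, B8->F, B9->T; hits B1=T, B2=F, B3=E, B4=F, B5=E, B7=F, B8=F, B9=T
test 10 (t=14, x=13) fires B1->F, B3->S, B2->F, B5->E, B4->T, B6->T, B7->F, B8->F, B9->T; hits B1=F, B2=F, B3=S, B4=T, B5=E, B6=T, B7=F, B8=F, B9=T
pool-wide coverage (18 outcomes): B1=T, B1=F, B2=T, B2=F, B3=S, B3=E, B4=T, B4=F, B5=S, B5=E, B6=T, B7=T, B7=F, B8=T, B8=F, B9=T, B9=F, B10=T
checked all size-1 subsets: none covers 18 outcomes (max 11/18)
checked all size-2 subsets: none covers 18 outcomes (max 16/18)
size 3: inputs {1, 6, 8} cover all 18 outcomes, and no lexicographically smaller subset of this size does

Answer: 1, 6, 8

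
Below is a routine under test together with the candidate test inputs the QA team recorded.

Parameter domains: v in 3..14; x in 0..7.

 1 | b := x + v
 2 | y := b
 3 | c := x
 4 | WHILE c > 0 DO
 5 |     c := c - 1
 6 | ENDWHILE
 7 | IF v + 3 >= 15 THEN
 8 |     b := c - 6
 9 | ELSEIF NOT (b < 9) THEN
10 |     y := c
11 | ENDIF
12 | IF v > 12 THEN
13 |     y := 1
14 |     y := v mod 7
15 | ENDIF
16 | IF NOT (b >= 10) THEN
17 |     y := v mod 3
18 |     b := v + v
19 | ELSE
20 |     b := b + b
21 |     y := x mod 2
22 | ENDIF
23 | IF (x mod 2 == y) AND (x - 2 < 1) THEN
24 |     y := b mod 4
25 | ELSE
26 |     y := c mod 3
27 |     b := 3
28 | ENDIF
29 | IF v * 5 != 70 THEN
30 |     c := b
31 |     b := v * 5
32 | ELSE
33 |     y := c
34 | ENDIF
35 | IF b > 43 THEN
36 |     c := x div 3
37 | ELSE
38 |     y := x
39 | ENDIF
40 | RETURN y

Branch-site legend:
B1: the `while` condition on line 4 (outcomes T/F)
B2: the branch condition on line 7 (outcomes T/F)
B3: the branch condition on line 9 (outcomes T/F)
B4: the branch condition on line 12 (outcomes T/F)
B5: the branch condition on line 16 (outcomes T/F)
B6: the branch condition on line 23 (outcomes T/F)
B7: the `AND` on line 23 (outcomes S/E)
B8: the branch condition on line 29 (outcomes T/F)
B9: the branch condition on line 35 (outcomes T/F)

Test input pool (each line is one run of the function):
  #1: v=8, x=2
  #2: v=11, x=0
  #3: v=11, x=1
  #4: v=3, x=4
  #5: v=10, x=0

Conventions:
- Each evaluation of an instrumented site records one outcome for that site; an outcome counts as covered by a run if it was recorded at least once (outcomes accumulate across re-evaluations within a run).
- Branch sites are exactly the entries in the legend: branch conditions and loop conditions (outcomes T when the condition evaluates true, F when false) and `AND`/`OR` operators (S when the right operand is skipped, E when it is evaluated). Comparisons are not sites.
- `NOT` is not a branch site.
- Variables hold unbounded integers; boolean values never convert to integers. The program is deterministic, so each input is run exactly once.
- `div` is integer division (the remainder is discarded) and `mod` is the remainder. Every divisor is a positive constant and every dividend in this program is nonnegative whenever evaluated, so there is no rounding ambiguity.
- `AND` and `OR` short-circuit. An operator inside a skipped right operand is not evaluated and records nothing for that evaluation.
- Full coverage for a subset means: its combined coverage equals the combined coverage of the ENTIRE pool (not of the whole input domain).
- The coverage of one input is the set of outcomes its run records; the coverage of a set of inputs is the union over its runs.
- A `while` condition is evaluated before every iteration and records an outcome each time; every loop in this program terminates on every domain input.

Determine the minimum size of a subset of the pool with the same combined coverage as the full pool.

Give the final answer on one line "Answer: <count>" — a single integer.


test 1 (v=8, x=2) fires B1->T, B1->T, B1->F, B2->F, B3->T, B4->F, B5->F, B7->E, B6->T, B8->T, B9->F; hits B1=T, B1=F, B2=F, B3=T, B4=F, B5=F, B6=T, B7=E, B8=T, B9=F
test 2 (v=11, x=0) fires B1->F, B2->F, B3->T, B4->F, B5->F, B7->E, B6->T, B8->T, B9->T; hits B1=F, B2=F, B3=T, B4=F, B5=F, B6=T, B7=E, B8=T, B9=T
test 3 (v=11, x=1) fires B1->T, B1->F, B2->F, B3->T, B4->F, B5->F, B7->E, B6->T, B8->T, B9->T; hits B1=T, B1=F, B2=F, B3=T, B4=F, B5=F, B6=T, B7=E, B8=T, B9=T
test 4 (v=3, x=4) fires B1->T, B1->T, B1->T, B1->T, B1->F, B2->F, B3->F, B4->F, B5->T, B7->E, B6->F, B8->T, B9->F; hits B1=T, B1=F, B2=F, B3=F, B4=F, B5=T, B6=F, B7=E, B8=T, B9=F
test 5 (v=10, x=0) fires B1->F, B2->F, B3->T, B4->F, B5->F, B7->E, B6->T, B8->T, B9->T; hits B1=F, B2=F, B3=T, B4=F, B5=F, B6=T, B7=E, B8=T, B9=T
the full pool covers 14 outcomes: B1=T, B1=F, B2=F, B3=T, B3=F, B4=F, B5=T, B5=F, B6=T, B6=F, B7=E, B8=T, B9=T, B9=F
every size-1 subset falls short of the 14 outcomes (best: 10/14)
at size 2, {2, 4} reaches all 14 outcomes; every lexicographically earlier size-2 subset fails
Answer: 2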